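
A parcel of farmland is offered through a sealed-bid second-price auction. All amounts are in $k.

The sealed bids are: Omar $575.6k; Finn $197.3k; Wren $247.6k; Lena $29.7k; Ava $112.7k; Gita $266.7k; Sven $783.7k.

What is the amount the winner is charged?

Highest bid: Sven at $783.7k, so Sven wins.
Second-highest bid: Omar at $575.6k — that is the price the winner pays.

$575.6k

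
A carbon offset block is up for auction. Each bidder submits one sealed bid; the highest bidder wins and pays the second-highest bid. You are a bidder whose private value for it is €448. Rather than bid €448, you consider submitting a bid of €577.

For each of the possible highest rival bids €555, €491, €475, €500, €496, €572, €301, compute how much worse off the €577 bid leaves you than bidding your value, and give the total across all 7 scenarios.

€401

The deviation costs you only when the competing bid falls strictly between €448 and €577; elsewhere both bids give the same outcome.
€555: truthful payoff €0, deviation payoff −€107 → loss €107.
€491: truthful payoff €0, deviation payoff −€43 → loss €43.
€475: truthful payoff €0, deviation payoff −€27 → loss €27.
€500: truthful payoff €0, deviation payoff −€52 → loss €52.
€496: truthful payoff €0, deviation payoff −€48 → loss €48.
€572: truthful payoff €0, deviation payoff −€124 → loss €124.
€301: outcomes coincide → loss €0.
Total loss = €107 + €43 + €27 + €52 + €48 + €124 = €401.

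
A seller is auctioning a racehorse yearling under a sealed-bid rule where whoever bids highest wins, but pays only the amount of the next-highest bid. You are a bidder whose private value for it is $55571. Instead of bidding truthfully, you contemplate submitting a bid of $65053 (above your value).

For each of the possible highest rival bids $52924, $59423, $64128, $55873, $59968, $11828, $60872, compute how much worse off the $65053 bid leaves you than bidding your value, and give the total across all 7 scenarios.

The deviation costs you only when the competing bid falls strictly between $55571 and $65053; elsewhere both bids give the same outcome.
$52924: outcomes coincide → loss $0.
$59423: truthful payoff $0, deviation payoff −$3852 → loss $3852.
$64128: truthful payoff $0, deviation payoff −$8557 → loss $8557.
$55873: truthful payoff $0, deviation payoff −$302 → loss $302.
$59968: truthful payoff $0, deviation payoff −$4397 → loss $4397.
$11828: outcomes coincide → loss $0.
$60872: truthful payoff $0, deviation payoff −$5301 → loss $5301.
Total loss = $3852 + $8557 + $302 + $4397 + $5301 = $22409.

$22409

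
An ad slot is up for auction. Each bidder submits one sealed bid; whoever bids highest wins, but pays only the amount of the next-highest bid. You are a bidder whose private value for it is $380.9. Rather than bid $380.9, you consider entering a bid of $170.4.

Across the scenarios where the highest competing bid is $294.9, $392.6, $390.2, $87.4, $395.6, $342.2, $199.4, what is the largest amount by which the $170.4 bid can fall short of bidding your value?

$294.9: truthful gives $86, deviation gives $0 → loss $86.
$392.6: same outcome either way → loss $0.
$390.2: same outcome either way → loss $0.
$87.4: same outcome either way → loss $0.
$395.6: same outcome either way → loss $0.
$342.2: truthful gives $38.7, deviation gives $0 → loss $38.7.
$199.4: truthful gives $181.5, deviation gives $0 → loss $181.5.
Maximum loss: $181.5.

$181.5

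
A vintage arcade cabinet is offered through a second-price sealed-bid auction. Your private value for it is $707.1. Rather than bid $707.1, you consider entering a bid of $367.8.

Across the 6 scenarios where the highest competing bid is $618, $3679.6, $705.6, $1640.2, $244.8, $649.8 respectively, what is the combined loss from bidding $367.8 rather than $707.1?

The deviation costs you only when the competing bid falls strictly between $367.8 and $707.1; elsewhere both bids give the same outcome.
$618: truthful payoff $89.1, deviation payoff $0 → loss $89.1.
$3679.6: outcomes coincide → loss $0.
$705.6: truthful payoff $1.5, deviation payoff $0 → loss $1.5.
$1640.2: outcomes coincide → loss $0.
$244.8: outcomes coincide → loss $0.
$649.8: truthful payoff $57.3, deviation payoff $0 → loss $57.3.
Total loss = $89.1 + $1.5 + $57.3 = $147.9.

$147.9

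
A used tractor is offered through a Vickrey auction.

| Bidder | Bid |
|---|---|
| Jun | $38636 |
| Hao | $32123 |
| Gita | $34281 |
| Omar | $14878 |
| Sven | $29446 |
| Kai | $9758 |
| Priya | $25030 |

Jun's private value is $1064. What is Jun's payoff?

−$33217

Highest bid: Jun at $38636, so Jun wins.
Second-highest bid: Gita at $34281 — that is the price the winner pays.
Jun's payoff = value − price = $1064 − $34281 = −$33217.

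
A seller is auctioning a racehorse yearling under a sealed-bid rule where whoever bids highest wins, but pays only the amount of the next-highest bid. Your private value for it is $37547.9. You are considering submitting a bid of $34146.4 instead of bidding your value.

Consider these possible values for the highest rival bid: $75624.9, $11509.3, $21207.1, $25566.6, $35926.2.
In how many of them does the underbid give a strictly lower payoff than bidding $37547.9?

1

The deviation hurts exactly when the highest competing bid lies strictly between $34146.4 and $37547.9 — underbidding then forfeits a profitable win.
$75624.9: above both → same outcome either way.
$11509.3: below both → same outcome either way.
$21207.1: below both → same outcome either way.
$25566.6: below both → same outcome either way.
$35926.2: inside the interval → strictly worse (loss $1621.7).
Count: 1.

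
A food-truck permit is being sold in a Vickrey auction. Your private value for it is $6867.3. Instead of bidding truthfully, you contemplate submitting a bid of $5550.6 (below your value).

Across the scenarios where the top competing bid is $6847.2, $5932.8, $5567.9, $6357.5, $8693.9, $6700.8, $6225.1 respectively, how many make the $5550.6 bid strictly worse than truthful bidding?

The deviation hurts exactly when the highest competing bid lies strictly between $5550.6 and $6867.3 — underbidding then forfeits a profitable win.
$6847.2: inside the interval → strictly worse (loss $20.1).
$5932.8: inside the interval → strictly worse (loss $934.5).
$5567.9: inside the interval → strictly worse (loss $1299.4).
$6357.5: inside the interval → strictly worse (loss $509.8).
$8693.9: above both → same outcome either way.
$6700.8: inside the interval → strictly worse (loss $166.5).
$6225.1: inside the interval → strictly worse (loss $642.2).
Count: 6.

6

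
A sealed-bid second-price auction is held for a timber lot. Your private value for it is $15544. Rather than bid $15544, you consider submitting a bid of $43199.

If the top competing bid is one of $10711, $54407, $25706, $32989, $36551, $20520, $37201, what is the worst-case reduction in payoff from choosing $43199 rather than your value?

$21657

$10711: same outcome either way → loss $0.
$54407: same outcome either way → loss $0.
$25706: truthful gives $0, deviation gives −$10162 → loss $10162.
$32989: truthful gives $0, deviation gives −$17445 → loss $17445.
$36551: truthful gives $0, deviation gives −$21007 → loss $21007.
$20520: truthful gives $0, deviation gives −$4976 → loss $4976.
$37201: truthful gives $0, deviation gives −$21657 → loss $21657.
Maximum loss: $21657.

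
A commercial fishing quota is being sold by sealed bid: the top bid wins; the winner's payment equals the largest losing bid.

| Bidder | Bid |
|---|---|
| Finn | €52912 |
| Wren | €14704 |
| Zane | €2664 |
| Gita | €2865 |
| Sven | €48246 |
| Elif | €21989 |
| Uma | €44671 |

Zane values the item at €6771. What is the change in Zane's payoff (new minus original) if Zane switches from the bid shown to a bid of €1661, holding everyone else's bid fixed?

€0

The highest bid among the other bidders is €52912; Zane's bid doesn't change that.
Original bid €2664: Zane is not highest (top rival bid is €52912); payoff €0.
Alternative bid €1661: Zane is not highest (top rival bid is €52912); payoff €0.
Change in payoff = €0 − (€0) = €0.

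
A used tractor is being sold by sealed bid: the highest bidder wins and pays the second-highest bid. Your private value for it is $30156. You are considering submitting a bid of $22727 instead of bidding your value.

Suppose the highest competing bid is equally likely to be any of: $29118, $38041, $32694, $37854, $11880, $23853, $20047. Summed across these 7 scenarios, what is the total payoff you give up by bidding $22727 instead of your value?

$7341

The deviation costs you only when the competing bid falls strictly between $22727 and $30156; elsewhere both bids give the same outcome.
$29118: truthful payoff $1038, deviation payoff $0 → loss $1038.
$38041: outcomes coincide → loss $0.
$32694: outcomes coincide → loss $0.
$37854: outcomes coincide → loss $0.
$11880: outcomes coincide → loss $0.
$23853: truthful payoff $6303, deviation payoff $0 → loss $6303.
$20047: outcomes coincide → loss $0.
Total loss = $1038 + $6303 = $7341.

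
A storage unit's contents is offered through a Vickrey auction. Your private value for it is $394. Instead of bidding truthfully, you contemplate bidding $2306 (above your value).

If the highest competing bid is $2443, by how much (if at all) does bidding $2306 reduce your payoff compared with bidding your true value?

Bidding your value $394: you lose (since $394 < $2443). Payoff $0.
Bidding $2306: you lose. Payoff $0.
Difference = $0 − $0 = $0; both bids lead to the same outcome because the competing bid is above both your value and your alternative bid.

$0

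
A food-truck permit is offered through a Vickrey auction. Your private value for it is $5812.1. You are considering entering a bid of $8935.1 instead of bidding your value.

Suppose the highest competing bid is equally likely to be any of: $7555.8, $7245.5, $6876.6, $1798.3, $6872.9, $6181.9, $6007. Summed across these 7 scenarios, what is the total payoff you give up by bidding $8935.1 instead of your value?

The deviation costs you only when the competing bid falls strictly between $5812.1 and $8935.1; elsewhere both bids give the same outcome.
$7555.8: truthful payoff $0, deviation payoff −$1743.7 → loss $1743.7.
$7245.5: truthful payoff $0, deviation payoff −$1433.4 → loss $1433.4.
$6876.6: truthful payoff $0, deviation payoff −$1064.5 → loss $1064.5.
$1798.3: outcomes coincide → loss $0.
$6872.9: truthful payoff $0, deviation payoff −$1060.8 → loss $1060.8.
$6181.9: truthful payoff $0, deviation payoff −$369.8 → loss $369.8.
$6007: truthful payoff $0, deviation payoff −$194.9 → loss $194.9.
Total loss = $1743.7 + $1433.4 + $1064.5 + $1060.8 + $369.8 + $194.9 = $5867.1.

$5867.1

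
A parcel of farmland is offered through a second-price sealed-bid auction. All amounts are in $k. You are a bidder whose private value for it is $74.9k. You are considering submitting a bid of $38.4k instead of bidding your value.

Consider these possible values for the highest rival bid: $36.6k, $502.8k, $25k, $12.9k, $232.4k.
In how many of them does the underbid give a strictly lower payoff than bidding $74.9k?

0

The deviation hurts exactly when the highest competing bid lies strictly between $38.4k and $74.9k — underbidding then forfeits a profitable win.
$36.6k: below both → same outcome either way.
$502.8k: above both → same outcome either way.
$25k: below both → same outcome either way.
$12.9k: below both → same outcome either way.
$232.4k: above both → same outcome either way.
Count: 0.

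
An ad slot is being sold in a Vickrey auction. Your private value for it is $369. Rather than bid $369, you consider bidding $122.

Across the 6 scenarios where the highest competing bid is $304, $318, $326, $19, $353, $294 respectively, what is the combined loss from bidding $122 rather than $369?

$250

The deviation costs you only when the competing bid falls strictly between $122 and $369; elsewhere both bids give the same outcome.
$304: truthful payoff $65, deviation payoff $0 → loss $65.
$318: truthful payoff $51, deviation payoff $0 → loss $51.
$326: truthful payoff $43, deviation payoff $0 → loss $43.
$19: outcomes coincide → loss $0.
$353: truthful payoff $16, deviation payoff $0 → loss $16.
$294: truthful payoff $75, deviation payoff $0 → loss $75.
Total loss = $65 + $51 + $43 + $16 + $75 = $250.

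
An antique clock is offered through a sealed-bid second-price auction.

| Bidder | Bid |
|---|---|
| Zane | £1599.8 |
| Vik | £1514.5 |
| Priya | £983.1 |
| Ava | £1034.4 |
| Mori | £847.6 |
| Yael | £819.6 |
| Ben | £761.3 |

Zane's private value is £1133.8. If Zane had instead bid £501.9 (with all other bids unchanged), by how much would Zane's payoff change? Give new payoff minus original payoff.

£380.7

The highest bid among the other bidders is £1514.5; Zane's bid doesn't change that.
Original bid £1599.8: Zane is highest, pays the top rival bid £1514.5; payoff £1133.8 − £1514.5 = −£380.7.
Alternative bid £501.9: Zane is not highest (top rival bid is £1514.5); payoff £0.
Change in payoff = £0 − (−£380.7) = £380.7.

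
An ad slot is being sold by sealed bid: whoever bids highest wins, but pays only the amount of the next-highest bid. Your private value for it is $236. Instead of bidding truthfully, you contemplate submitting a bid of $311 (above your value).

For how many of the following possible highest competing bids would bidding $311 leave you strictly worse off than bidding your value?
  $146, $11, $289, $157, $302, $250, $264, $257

5

The deviation hurts exactly when the highest competing bid lies strictly between $236 and $311 — overbidding then wins at a price above your value.
$146: below both → same outcome either way.
$11: below both → same outcome either way.
$289: inside the interval → strictly worse (loss $53).
$157: below both → same outcome either way.
$302: inside the interval → strictly worse (loss $66).
$250: inside the interval → strictly worse (loss $14).
$264: inside the interval → strictly worse (loss $28).
$257: inside the interval → strictly worse (loss $21).
Count: 5.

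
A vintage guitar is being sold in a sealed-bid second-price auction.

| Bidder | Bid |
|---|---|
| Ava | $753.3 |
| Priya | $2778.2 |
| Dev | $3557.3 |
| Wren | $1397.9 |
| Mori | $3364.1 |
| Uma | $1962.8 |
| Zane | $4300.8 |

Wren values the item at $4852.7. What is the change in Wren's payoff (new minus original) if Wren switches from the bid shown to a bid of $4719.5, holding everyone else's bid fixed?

$551.9

The highest bid among the other bidders is $4300.8; Wren's bid doesn't change that.
Original bid $1397.9: Wren is not highest (top rival bid is $4300.8); payoff $0.
Alternative bid $4719.5: Wren is highest, pays the top rival bid $4300.8; payoff $4852.7 − $4300.8 = $551.9.
Change in payoff = $551.9 − ($0) = $551.9.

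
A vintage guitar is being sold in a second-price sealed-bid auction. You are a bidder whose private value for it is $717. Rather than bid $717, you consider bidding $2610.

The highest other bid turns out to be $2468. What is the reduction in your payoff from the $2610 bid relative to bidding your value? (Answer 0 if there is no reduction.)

$1751

Bidding your value $717: you lose (since $717 < $2468). Payoff $0.
Bidding $2610: you win and pay $2468. Payoff $717 − $2468 = −$1751.
The competing bid $2468 lies between your value and your inflated bid, so overbidding wins an item priced above your value.
Loss from deviating = $0 − (−$1751) = $1751.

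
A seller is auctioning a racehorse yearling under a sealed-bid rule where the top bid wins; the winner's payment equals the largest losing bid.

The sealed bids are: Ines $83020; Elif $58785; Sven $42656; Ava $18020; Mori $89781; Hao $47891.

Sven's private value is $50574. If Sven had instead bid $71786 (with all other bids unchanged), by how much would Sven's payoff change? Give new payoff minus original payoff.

The highest bid among the other bidders is $89781; Sven's bid doesn't change that.
Original bid $42656: Sven is not highest (top rival bid is $89781); payoff $0.
Alternative bid $71786: Sven is not highest (top rival bid is $89781); payoff $0.
Change in payoff = $0 − ($0) = $0.

$0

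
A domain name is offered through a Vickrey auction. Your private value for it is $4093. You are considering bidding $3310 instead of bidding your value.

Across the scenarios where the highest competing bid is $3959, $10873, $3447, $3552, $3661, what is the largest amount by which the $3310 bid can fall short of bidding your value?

$646

$3959: truthful gives $134, deviation gives $0 → loss $134.
$10873: same outcome either way → loss $0.
$3447: truthful gives $646, deviation gives $0 → loss $646.
$3552: truthful gives $541, deviation gives $0 → loss $541.
$3661: truthful gives $432, deviation gives $0 → loss $432.
Maximum loss: $646.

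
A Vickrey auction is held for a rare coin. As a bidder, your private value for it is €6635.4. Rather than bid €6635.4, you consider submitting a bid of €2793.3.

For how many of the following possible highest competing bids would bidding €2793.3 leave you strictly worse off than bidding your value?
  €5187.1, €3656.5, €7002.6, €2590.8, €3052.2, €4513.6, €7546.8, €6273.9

5

The deviation hurts exactly when the highest competing bid lies strictly between €2793.3 and €6635.4 — underbidding then forfeits a profitable win.
€5187.1: inside the interval → strictly worse (loss €1448.3).
€3656.5: inside the interval → strictly worse (loss €2978.9).
€7002.6: above both → same outcome either way.
€2590.8: below both → same outcome either way.
€3052.2: inside the interval → strictly worse (loss €3583.2).
€4513.6: inside the interval → strictly worse (loss €2121.8).
€7546.8: above both → same outcome either way.
€6273.9: inside the interval → strictly worse (loss €361.5).
Count: 5.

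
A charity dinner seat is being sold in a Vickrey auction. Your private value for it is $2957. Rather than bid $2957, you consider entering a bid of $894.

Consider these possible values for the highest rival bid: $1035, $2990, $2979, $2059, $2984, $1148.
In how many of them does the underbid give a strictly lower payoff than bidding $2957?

3

The deviation hurts exactly when the highest competing bid lies strictly between $894 and $2957 — underbidding then forfeits a profitable win.
$1035: inside the interval → strictly worse (loss $1922).
$2990: above both → same outcome either way.
$2979: above both → same outcome either way.
$2059: inside the interval → strictly worse (loss $898).
$2984: above both → same outcome either way.
$1148: inside the interval → strictly worse (loss $1809).
Count: 3.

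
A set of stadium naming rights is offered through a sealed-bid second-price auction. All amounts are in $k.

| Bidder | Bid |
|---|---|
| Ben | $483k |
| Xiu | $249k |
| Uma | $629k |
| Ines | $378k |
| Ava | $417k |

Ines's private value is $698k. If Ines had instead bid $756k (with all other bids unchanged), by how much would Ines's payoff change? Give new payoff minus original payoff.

The highest bid among the other bidders is $629k; Ines's bid doesn't change that.
Original bid $378k: Ines is not highest (top rival bid is $629k); payoff $0k.
Alternative bid $756k: Ines is highest, pays the top rival bid $629k; payoff $698k − $629k = $69k.
Change in payoff = $69k − ($0k) = $69k.

$69k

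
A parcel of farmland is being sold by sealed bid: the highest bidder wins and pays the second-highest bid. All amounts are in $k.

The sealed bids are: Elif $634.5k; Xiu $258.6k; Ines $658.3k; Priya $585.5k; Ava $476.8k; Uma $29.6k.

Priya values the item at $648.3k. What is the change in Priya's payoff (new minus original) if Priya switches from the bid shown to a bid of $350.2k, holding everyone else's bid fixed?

$0k

The highest bid among the other bidders is $658.3k; Priya's bid doesn't change that.
Original bid $585.5k: Priya is not highest (top rival bid is $658.3k); payoff $0k.
Alternative bid $350.2k: Priya is not highest (top rival bid is $658.3k); payoff $0k.
Change in payoff = $0k − ($0k) = $0k.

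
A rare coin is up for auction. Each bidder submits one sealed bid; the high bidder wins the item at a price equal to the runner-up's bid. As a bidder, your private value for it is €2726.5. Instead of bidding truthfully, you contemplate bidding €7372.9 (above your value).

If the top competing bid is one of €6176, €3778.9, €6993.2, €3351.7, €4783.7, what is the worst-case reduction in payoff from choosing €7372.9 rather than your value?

€6176: truthful gives €0, deviation gives −€3449.5 → loss €3449.5.
€3778.9: truthful gives €0, deviation gives −€1052.4 → loss €1052.4.
€6993.2: truthful gives €0, deviation gives −€4266.7 → loss €4266.7.
€3351.7: truthful gives €0, deviation gives −€625.2 → loss €625.2.
€4783.7: truthful gives €0, deviation gives −€2057.2 → loss €2057.2.
Maximum loss: €4266.7.

€4266.7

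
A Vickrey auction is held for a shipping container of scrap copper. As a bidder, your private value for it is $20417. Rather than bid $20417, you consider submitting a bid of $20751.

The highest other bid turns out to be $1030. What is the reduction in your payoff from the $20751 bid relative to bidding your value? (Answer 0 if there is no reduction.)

$0

Bidding your value $20417: you win (since $20417 > $1030) and pay $1030. Payoff $19387.
Bidding $20751: you win and pay $1030. Payoff $20417 − $1030 = $19387.
Difference = $19387 − $19387 = $0; both bids lead to the same outcome because the competing bid is below both your value and your alternative bid.
Truthful bidding weakly dominates here: raising your bid can only win items priced above your value, and lowering it can only forfeit items priced below.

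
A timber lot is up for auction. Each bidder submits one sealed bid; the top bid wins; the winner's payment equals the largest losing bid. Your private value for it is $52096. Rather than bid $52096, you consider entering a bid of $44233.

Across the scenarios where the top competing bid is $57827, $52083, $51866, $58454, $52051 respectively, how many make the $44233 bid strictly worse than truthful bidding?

3

The deviation hurts exactly when the highest competing bid lies strictly between $44233 and $52096 — underbidding then forfeits a profitable win.
$57827: above both → same outcome either way.
$52083: inside the interval → strictly worse (loss $13).
$51866: inside the interval → strictly worse (loss $230).
$58454: above both → same outcome either way.
$52051: inside the interval → strictly worse (loss $45).
Count: 3.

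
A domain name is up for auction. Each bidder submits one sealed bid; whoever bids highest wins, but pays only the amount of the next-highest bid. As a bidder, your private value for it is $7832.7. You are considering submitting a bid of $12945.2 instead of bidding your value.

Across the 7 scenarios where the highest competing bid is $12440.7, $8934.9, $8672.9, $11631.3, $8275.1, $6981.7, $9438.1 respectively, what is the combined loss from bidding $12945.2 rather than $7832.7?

$12396.8

The deviation costs you only when the competing bid falls strictly between $7832.7 and $12945.2; elsewhere both bids give the same outcome.
$12440.7: truthful payoff $0, deviation payoff −$4608 → loss $4608.
$8934.9: truthful payoff $0, deviation payoff −$1102.2 → loss $1102.2.
$8672.9: truthful payoff $0, deviation payoff −$840.2 → loss $840.2.
$11631.3: truthful payoff $0, deviation payoff −$3798.6 → loss $3798.6.
$8275.1: truthful payoff $0, deviation payoff −$442.4 → loss $442.4.
$6981.7: outcomes coincide → loss $0.
$9438.1: truthful payoff $0, deviation payoff −$1605.4 → loss $1605.4.
Total loss = $4608 + $1102.2 + $840.2 + $3798.6 + $442.4 + $1605.4 = $12396.8.
Because the price is fixed by the runner-up's bid, deviating from your value can only change a good outcome into a bad one — never the reverse.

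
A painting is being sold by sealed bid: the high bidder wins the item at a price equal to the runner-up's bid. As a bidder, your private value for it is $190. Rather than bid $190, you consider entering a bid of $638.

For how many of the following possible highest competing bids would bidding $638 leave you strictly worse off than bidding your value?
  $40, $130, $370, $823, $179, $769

The deviation hurts exactly when the highest competing bid lies strictly between $190 and $638 — overbidding then wins at a price above your value.
$40: below both → same outcome either way.
$130: below both → same outcome either way.
$370: inside the interval → strictly worse (loss $180).
$823: above both → same outcome either way.
$179: below both → same outcome either way.
$769: above both → same outcome either way.
Count: 1.

1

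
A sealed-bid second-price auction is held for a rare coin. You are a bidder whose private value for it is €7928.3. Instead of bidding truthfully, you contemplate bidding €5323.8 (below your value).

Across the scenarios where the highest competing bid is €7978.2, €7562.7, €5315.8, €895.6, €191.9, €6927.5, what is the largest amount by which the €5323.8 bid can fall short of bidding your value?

€1000.8

€7978.2: same outcome either way → loss €0.
€7562.7: truthful gives €365.6, deviation gives €0 → loss €365.6.
€5315.8: same outcome either way → loss €0.
€895.6: same outcome either way → loss €0.
€191.9: same outcome either way → loss €0.
€6927.5: truthful gives €1000.8, deviation gives €0 → loss €1000.8.
Maximum loss: €1000.8.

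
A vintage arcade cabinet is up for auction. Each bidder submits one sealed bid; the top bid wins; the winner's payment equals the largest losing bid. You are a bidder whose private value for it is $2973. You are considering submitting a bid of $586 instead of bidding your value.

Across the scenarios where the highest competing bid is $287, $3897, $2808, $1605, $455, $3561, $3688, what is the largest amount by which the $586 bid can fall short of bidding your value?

$1368

$287: same outcome either way → loss $0.
$3897: same outcome either way → loss $0.
$2808: truthful gives $165, deviation gives $0 → loss $165.
$1605: truthful gives $1368, deviation gives $0 → loss $1368.
$455: same outcome either way → loss $0.
$3561: same outcome either way → loss $0.
$3688: same outcome either way → loss $0.
Maximum loss: $1368.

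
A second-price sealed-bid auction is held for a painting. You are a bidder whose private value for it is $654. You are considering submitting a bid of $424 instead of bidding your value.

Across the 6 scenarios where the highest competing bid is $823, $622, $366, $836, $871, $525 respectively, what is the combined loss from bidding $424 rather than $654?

$161

The deviation costs you only when the competing bid falls strictly between $424 and $654; elsewhere both bids give the same outcome.
$823: outcomes coincide → loss $0.
$622: truthful payoff $32, deviation payoff $0 → loss $32.
$366: outcomes coincide → loss $0.
$836: outcomes coincide → loss $0.
$871: outcomes coincide → loss $0.
$525: truthful payoff $129, deviation payoff $0 → loss $129.
Total loss = $32 + $129 = $161.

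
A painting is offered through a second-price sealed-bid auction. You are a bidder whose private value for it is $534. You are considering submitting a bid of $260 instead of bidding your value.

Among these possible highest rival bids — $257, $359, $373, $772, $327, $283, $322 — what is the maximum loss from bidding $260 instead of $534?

$251

$257: same outcome either way → loss $0.
$359: truthful gives $175, deviation gives $0 → loss $175.
$373: truthful gives $161, deviation gives $0 → loss $161.
$772: same outcome either way → loss $0.
$327: truthful gives $207, deviation gives $0 → loss $207.
$283: truthful gives $251, deviation gives $0 → loss $251.
$322: truthful gives $212, deviation gives $0 → loss $212.
Maximum loss: $251.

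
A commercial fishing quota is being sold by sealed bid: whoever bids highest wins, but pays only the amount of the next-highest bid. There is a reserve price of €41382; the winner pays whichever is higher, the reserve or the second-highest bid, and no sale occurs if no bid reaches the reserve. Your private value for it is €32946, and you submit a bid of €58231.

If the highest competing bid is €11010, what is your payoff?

−€8436

Your bid €58231 is the highest and exceeds the reserve.
Price = max(second-highest bid, reserve) = max(€11010, €41382) = €41382.
Payoff = €32946 − €41382 = −€8436.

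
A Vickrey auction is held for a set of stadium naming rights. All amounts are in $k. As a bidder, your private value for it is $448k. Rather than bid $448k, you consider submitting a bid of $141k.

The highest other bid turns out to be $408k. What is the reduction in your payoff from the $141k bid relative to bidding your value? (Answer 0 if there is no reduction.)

$40k

Bidding your value $448k: you win (since $448k > $408k) and pay $408k. Payoff $40k.
Bidding $141k: you lose. Payoff $0k.
The competing bid $408k lies between your shaded bid and your value, so underbidding forfeits an item you could have won at a profitable price.
Loss from deviating = $40k − ($0k) = $40k.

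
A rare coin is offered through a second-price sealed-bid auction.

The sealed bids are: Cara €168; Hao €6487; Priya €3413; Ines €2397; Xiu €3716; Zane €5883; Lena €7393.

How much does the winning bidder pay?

€6487

Highest bid: Lena at €7393, so Lena wins.
Second-highest bid: Hao at €6487 — that is the price the winner pays.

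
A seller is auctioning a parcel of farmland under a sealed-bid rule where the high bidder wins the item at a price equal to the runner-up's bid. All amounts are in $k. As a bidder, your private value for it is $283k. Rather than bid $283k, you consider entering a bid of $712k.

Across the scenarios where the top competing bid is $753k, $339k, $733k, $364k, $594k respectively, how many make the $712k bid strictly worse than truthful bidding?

The deviation hurts exactly when the highest competing bid lies strictly between $283k and $712k — overbidding then wins at a price above your value.
$753k: above both → same outcome either way.
$339k: inside the interval → strictly worse (loss $56k).
$733k: above both → same outcome either way.
$364k: inside the interval → strictly worse (loss $81k).
$594k: inside the interval → strictly worse (loss $311k).
Count: 3.

3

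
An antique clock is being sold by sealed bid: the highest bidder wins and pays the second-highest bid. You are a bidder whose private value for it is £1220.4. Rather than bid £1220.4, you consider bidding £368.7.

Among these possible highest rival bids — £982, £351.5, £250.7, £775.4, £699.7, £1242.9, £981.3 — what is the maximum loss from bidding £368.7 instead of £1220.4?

£982: truthful gives £238.4, deviation gives £0 → loss £238.4.
£351.5: same outcome either way → loss £0.
£250.7: same outcome either way → loss £0.
£775.4: truthful gives £445, deviation gives £0 → loss £445.
£699.7: truthful gives £520.7, deviation gives £0 → loss £520.7.
£1242.9: same outcome either way → loss £0.
£981.3: truthful gives £239.1, deviation gives £0 → loss £239.1.
Maximum loss: £520.7.

£520.7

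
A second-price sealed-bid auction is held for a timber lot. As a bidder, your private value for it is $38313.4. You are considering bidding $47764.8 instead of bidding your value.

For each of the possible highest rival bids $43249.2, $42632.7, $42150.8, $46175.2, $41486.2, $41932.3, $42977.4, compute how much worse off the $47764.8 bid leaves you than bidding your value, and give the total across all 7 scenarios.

The deviation costs you only when the competing bid falls strictly between $38313.4 and $47764.8; elsewhere both bids give the same outcome.
$43249.2: truthful payoff $0, deviation payoff −$4935.8 → loss $4935.8.
$42632.7: truthful payoff $0, deviation payoff −$4319.3 → loss $4319.3.
$42150.8: truthful payoff $0, deviation payoff −$3837.4 → loss $3837.4.
$46175.2: truthful payoff $0, deviation payoff −$7861.8 → loss $7861.8.
$41486.2: truthful payoff $0, deviation payoff −$3172.8 → loss $3172.8.
$41932.3: truthful payoff $0, deviation payoff −$3618.9 → loss $3618.9.
$42977.4: truthful payoff $0, deviation payoff −$4664 → loss $4664.
Total loss = $4935.8 + $4319.3 + $3837.4 + $7861.8 + $3172.8 + $3618.9 + $4664 = $32410.
Truthful bidding weakly dominates here: raising your bid can only win items priced above your value, and lowering it can only forfeit items priced below.

$32410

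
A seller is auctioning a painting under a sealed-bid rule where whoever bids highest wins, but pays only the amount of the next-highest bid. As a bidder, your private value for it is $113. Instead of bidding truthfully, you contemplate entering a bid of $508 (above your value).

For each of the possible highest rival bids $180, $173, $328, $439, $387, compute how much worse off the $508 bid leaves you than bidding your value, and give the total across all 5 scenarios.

$942

The deviation costs you only when the competing bid falls strictly between $113 and $508; elsewhere both bids give the same outcome.
$180: truthful payoff $0, deviation payoff −$67 → loss $67.
$173: truthful payoff $0, deviation payoff −$60 → loss $60.
$328: truthful payoff $0, deviation payoff −$215 → loss $215.
$439: truthful payoff $0, deviation payoff −$326 → loss $326.
$387: truthful payoff $0, deviation payoff −$274 → loss $274.
Total loss = $67 + $60 + $215 + $326 + $274 = $942.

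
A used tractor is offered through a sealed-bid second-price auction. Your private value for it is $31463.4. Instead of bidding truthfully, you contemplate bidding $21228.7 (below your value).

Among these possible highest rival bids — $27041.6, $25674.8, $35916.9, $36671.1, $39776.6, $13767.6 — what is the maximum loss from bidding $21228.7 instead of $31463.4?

$5788.6

$27041.6: truthful gives $4421.8, deviation gives $0 → loss $4421.8.
$25674.8: truthful gives $5788.6, deviation gives $0 → loss $5788.6.
$35916.9: same outcome either way → loss $0.
$36671.1: same outcome either way → loss $0.
$39776.6: same outcome either way → loss $0.
$13767.6: same outcome either way → loss $0.
Maximum loss: $5788.6.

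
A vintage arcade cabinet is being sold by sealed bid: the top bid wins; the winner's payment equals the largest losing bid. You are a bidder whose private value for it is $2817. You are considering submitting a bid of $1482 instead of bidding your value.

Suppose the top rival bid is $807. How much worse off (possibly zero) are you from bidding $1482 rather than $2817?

Bidding your value $2817: you win (since $2817 > $807) and pay $807. Payoff $2010.
Bidding $1482: you win and pay $807. Payoff $2817 − $807 = $2010.
Difference = $2010 − $2010 = $0; both bids lead to the same outcome because the competing bid is below both your value and your alternative bid.

$0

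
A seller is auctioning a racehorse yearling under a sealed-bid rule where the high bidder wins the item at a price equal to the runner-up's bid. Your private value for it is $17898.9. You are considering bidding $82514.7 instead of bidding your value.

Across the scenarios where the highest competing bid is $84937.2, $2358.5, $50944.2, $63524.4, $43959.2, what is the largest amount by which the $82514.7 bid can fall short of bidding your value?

$84937.2: same outcome either way → loss $0.
$2358.5: same outcome either way → loss $0.
$50944.2: truthful gives $0, deviation gives −$33045.3 → loss $33045.3.
$63524.4: truthful gives $0, deviation gives −$45625.5 → loss $45625.5.
$43959.2: truthful gives $0, deviation gives −$26060.3 → loss $26060.3.
Maximum loss: $45625.5.

$45625.5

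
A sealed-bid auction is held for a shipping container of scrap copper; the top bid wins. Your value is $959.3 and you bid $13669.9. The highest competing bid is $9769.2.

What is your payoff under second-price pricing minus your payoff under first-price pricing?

$3900.7

You have the highest bid, so you win under either rule.
Second-price: pay $9769.2 → payoff −$8809.9.
First-price: pay your own bid $13669.9 → payoff −$12710.6.
Difference = −$8809.9 − (−$12710.6) = $3900.7.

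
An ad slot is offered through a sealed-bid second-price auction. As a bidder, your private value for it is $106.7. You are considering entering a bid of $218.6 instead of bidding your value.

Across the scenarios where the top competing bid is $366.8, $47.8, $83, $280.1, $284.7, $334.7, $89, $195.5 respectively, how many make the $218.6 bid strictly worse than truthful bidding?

1

The deviation hurts exactly when the highest competing bid lies strictly between $106.7 and $218.6 — overbidding then wins at a price above your value.
$366.8: above both → same outcome either way.
$47.8: below both → same outcome either way.
$83: below both → same outcome either way.
$280.1: above both → same outcome either way.
$284.7: above both → same outcome either way.
$334.7: above both → same outcome either way.
$89: below both → same outcome either way.
$195.5: inside the interval → strictly worse (loss $88.8).
Count: 1.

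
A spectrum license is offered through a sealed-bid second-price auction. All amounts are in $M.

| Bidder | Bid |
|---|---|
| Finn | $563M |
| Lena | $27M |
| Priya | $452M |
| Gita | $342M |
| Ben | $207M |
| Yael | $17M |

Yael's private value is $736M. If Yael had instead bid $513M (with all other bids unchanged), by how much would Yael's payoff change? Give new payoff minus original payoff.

$0M

The highest bid among the other bidders is $563M; Yael's bid doesn't change that.
Original bid $17M: Yael is not highest (top rival bid is $563M); payoff $0M.
Alternative bid $513M: Yael is not highest (top rival bid is $563M); payoff $0M.
Change in payoff = $0M − ($0M) = $0M.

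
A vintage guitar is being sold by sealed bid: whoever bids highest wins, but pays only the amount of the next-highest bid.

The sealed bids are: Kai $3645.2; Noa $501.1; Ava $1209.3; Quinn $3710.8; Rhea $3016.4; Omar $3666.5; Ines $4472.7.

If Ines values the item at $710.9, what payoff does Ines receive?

Highest bid: Ines at $4472.7, so Ines wins.
Second-highest bid: Quinn at $3710.8 — that is the price the winner pays.
Ines's payoff = value − price = $710.9 − $3710.8 = −$2999.9.

−$2999.9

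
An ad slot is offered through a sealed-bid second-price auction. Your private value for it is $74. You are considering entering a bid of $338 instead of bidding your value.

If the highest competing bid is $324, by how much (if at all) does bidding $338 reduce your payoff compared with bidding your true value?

$250

Bidding your value $74: you lose (since $74 < $324). Payoff $0.
Bidding $338: you win and pay $324. Payoff $74 − $324 = −$250.
The competing bid $324 lies between your value and your inflated bid, so overbidding wins an item priced above your value.
Loss from deviating = $0 − (−$250) = $250.
Because the price is fixed by the runner-up's bid, deviating from your value can only change a good outcome into a bad one — never the reverse.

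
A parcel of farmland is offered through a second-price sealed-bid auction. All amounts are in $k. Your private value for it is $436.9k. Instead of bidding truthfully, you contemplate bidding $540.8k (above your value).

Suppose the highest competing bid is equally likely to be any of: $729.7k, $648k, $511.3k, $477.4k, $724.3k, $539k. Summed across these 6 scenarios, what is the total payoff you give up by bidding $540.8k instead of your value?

$217k

The deviation costs you only when the competing bid falls strictly between $436.9k and $540.8k; elsewhere both bids give the same outcome.
$729.7k: outcomes coincide → loss $0k.
$648k: outcomes coincide → loss $0k.
$511.3k: truthful payoff $0k, deviation payoff −$74.4k → loss $74.4k.
$477.4k: truthful payoff $0k, deviation payoff −$40.5k → loss $40.5k.
$724.3k: outcomes coincide → loss $0k.
$539k: truthful payoff $0k, deviation payoff −$102.1k → loss $102.1k.
Total loss = $74.4k + $40.5k + $102.1k = $217k.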